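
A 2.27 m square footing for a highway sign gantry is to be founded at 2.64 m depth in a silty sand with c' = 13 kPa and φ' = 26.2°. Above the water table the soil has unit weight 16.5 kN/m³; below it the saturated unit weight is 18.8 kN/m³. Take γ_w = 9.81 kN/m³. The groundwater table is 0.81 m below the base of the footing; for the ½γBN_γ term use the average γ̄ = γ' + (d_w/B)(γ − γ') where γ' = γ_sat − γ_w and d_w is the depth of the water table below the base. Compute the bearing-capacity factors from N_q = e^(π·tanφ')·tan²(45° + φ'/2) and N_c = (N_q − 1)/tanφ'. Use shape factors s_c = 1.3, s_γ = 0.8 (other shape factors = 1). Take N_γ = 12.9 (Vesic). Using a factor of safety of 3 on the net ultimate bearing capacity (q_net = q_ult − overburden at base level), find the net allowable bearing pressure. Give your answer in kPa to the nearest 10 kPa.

N_q = e^(π·tan26.2°)·tan²(58.1°) = 12.11; N_c = (N_q − 1)/tanφ' = 22.58.
q = γ·D_f = 16.5 × 2.64 = 43.56 kPa.
γ' = 8.99 kN/m³; averaging over the depth B below the base, γ̄ = γ' + (d_w/B)(γ − γ') = 11.67 kN/m³.
c·N_c·s_c = 13 × 22.579 × 1.3 = 381.59 kPa
q·N_q = 43.56 × 12.11 = 527.52 kPa
0.5·γ·B·N_γ·s_γ = 0.5 × 11.67 × 2.27 × 12.9 × 0.8 = 136.69 kPa
q_ult = 381.59 + 527.52 + 136.69 = 1045.8 kPa.
q_net = 1045.8 − 43.56 = 1002.2 kPa.
q_all(net) = 1002.2 / 3 = 334.08 kPa.

q_all(net) ≈ 330 kPa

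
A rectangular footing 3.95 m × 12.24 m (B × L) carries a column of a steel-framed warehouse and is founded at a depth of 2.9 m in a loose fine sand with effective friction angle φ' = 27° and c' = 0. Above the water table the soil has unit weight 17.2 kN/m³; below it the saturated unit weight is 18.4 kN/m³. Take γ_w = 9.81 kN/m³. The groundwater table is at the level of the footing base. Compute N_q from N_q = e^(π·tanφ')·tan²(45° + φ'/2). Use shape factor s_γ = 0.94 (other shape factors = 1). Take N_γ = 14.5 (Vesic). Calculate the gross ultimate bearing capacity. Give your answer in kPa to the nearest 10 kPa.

tan27° = 0.5095, so N_q = e^(π×0.5095)·tan²(58.5°) = 4.957 × 2.663 = 13.2.
Overburden at base level: q = 17.2 × 2.9 = 49.88 kPa.
Below the base the soil is submerged, so the ½γBN_γ term uses γ' = 18.4 − 9.81 = 8.59 kN/m³.
Surcharge term q·N_q = 49.88 × 13.199 = 658.37 kPa; self-weight term 0.5·γ·B·N_γ·s_γ = 0.5 × 8.59 × 3.95 × 14.5 × 0.94 = 231.24 kPa.
q_ult = 658.37 + 231.24 = 889.61 kPa.

q_ult ≈ 890 kPa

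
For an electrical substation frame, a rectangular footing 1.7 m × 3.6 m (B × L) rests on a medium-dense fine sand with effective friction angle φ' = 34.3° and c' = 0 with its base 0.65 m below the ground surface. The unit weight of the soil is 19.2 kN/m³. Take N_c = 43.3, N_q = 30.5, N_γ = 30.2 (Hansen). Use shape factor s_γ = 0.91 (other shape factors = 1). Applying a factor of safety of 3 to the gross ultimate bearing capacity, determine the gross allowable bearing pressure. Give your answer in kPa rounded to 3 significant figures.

Effective surcharge at the founding depth q = γ·D_f = 19.2 × 0.65 = 12.48 kPa.
q_ult = q·N_q + 0.5·γ·B·N_γ·s_γ
     = 12.48 × 30.5 + 0.5 × 19.2 × 1.7 × 30.2 × 0.91
     = 380.64 + 448.51 = 829.15 kPa.
q_all = q_ult / FS = 829.15 / 3 = 276.38 kPa.

q_all ≈ 276 kPa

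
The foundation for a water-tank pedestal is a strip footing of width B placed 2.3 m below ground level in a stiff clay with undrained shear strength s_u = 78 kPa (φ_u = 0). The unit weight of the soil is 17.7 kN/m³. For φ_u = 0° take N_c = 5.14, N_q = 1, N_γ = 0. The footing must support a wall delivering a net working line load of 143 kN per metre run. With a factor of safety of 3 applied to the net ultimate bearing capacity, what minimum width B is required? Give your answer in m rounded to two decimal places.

Overburden at base level: q = 17.7 × 2.3 = 40.71 kPa.
Cohesion term c·N_c = 78 × 5.14 = 400.92 kPa; surcharge term q·N_q = 40.71 × 1 = 40.71 kPa.
q_ult = 400.92 + 40.71 = 441.63 kPa.
For φ = 0 the ½γBN_γ term vanishes, so q_ult is independent of B. q_net = 441.63 − 40.71 = 400.92 kPa; q_all(net) = 400.92/3 = 133.64 kPa.
Required width B = w / q_all(net) = 143 / 133.64 = 1.07 m.

B = 1.07 m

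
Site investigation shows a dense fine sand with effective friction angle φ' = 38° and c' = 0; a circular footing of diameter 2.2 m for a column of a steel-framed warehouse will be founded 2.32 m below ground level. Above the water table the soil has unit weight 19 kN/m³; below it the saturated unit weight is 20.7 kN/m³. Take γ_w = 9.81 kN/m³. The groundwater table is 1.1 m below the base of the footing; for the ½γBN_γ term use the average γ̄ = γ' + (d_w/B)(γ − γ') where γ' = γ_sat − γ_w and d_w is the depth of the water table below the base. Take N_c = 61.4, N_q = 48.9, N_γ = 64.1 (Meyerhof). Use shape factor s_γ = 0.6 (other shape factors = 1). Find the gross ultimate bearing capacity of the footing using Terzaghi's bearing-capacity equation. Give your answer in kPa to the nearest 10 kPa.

q = γ·D_f = 19 × 2.32 = 44.08 kPa.
γ' = 10.89 kN/m³; averaging over the depth B below the base, γ̄ = γ' + (d_w/B)(γ − γ') = 14.945 kN/m³.
q·N_q = 44.08 × 48.9 = 2155.5 kPa
0.5·γ·B·N_γ·s_γ = 0.5 × 14.945 × 2.2 × 64.1 × 0.6 = 632.26 kPa
q_ult = 2155.5 + 632.26 = 2787.8 kPa.

q_ult ≈ 2790 kPa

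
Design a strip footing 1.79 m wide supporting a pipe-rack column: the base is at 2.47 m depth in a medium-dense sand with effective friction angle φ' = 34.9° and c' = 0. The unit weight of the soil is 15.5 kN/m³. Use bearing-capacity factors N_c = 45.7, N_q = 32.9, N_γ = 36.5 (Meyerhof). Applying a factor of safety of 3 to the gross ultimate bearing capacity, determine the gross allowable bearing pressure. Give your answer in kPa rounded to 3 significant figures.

q_all ≈ 589 kPa

q = γ·D_f = 15.5 × 2.47 = 38.285 kPa.
q·N_q = 38.285 × 32.9 = 1259.6 kPa
0.5·γ·B·N_γ = 0.5 × 15.5 × 1.79 × 36.5 = 506.35 kPa
q_ult = 1259.6 + 506.35 = 1765.9 kPa.
q_all = q_ult / FS = 1765.9 / 3 = 588.64 kPa.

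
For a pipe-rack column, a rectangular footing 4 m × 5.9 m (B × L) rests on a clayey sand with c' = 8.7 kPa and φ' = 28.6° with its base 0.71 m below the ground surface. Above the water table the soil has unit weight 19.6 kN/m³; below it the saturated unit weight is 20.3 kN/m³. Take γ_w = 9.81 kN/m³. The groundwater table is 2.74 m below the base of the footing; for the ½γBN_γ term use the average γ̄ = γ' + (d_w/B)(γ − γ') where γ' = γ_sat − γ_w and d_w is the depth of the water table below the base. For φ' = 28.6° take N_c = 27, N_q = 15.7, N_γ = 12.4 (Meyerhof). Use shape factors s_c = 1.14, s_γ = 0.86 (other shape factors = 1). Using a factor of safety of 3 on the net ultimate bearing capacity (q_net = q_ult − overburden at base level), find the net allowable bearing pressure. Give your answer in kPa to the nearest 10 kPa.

q_all(net) ≈ 280 kPa

q = γ·D_f = 19.6 × 0.71 = 13.916 kPa.
γ' = 10.49 kN/m³; averaging over the depth B below the base, γ̄ = γ' + (d_w/B)(γ − γ') = 16.73 kN/m³.
c·N_c·s_c = 8.7 × 27 × 1.14 = 267.79 kPa
q·N_q = 13.916 × 15.7 = 218.48 kPa
0.5·γ·B·N_γ·s_γ = 0.5 × 16.73 × 4 × 12.4 × 0.86 = 356.82 kPa
q_ult = 267.79 + 218.48 + 356.82 = 843.09 kPa.
q_net = 843.09 − 13.916 = 829.18 kPa.
q_all(net) = 829.18 / 3 = 276.39 kPa.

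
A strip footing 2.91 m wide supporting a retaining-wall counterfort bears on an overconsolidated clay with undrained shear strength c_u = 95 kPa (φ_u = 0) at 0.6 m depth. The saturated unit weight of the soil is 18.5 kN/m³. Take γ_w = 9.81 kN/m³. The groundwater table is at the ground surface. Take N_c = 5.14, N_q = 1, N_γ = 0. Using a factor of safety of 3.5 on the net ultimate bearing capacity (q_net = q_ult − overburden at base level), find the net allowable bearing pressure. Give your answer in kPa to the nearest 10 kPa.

With the water table at the surface the whole profile is submerged: γ' = 18.5 − 9.81 = 8.69 kN/m³, so q = γ'·D_f = 5.214 kPa.
q_ult = c·N_c + q·N_q
     = 95 × 5.14 + 5.214 × 1
     = 488.3 + 5.214 = 493.51 kPa.
q_net = 493.51 − 5.214 = 488.3 kPa.
q_all(net) = 488.3 / 3.5 = 139.51 kPa.

q_all(net) ≈ 140 kPa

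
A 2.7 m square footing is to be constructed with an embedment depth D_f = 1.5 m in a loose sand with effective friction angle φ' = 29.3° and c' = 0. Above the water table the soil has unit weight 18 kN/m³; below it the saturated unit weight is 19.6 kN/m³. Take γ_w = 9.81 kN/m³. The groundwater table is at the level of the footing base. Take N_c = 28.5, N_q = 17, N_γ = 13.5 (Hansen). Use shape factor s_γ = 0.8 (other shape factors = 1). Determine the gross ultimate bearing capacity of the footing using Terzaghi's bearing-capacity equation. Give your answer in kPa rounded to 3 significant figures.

q_ult ≈ 602 kPa

Overburden at base level: q = 18 × 1.5 = 27 kPa.
Below the base the soil is submerged, so the ½γBN_γ term uses γ' = 19.6 − 9.81 = 9.79 kN/m³.
Surcharge term q·N_q = 27 × 17 = 459 kPa; self-weight term 0.5·γ·B·N_γ·s_γ = 0.5 × 9.79 × 2.7 × 13.5 × 0.8 = 142.74 kPa.
q_ult = 459 + 142.74 = 601.74 kPa.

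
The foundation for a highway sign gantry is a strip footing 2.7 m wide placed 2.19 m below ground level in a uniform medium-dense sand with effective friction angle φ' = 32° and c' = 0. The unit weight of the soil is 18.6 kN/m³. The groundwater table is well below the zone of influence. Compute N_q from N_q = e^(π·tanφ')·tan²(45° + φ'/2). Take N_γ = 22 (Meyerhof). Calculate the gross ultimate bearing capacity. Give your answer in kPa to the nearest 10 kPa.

q_ult ≈ 1500 kPa

tan32° = 0.6249, so N_q = e^(π×0.6249)·tan²(61°) = 7.121 × 3.255 = 23.18.
q = γ·D_f = 18.6 × 2.19 = 40.734 kPa.
q·N_q = 40.734 × 23.177 = 944.08 kPa
0.5·γ·B·N_γ = 0.5 × 18.6 × 2.7 × 22 = 552.42 kPa
q_ult = 944.08 + 552.42 = 1496.5 kPa.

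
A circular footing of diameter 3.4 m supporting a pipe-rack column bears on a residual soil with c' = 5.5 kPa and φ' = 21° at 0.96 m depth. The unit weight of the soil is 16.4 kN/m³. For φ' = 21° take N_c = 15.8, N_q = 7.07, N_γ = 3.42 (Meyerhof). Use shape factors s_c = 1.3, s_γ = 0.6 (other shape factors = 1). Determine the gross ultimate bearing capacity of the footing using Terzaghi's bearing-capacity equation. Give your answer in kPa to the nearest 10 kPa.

q_ult ≈ 280 kPa

q = γ·D_f = 16.4 × 0.96 = 15.744 kPa.
c·N_c·s_c = 5.5 × 15.8 × 1.3 = 112.97 kPa
q·N_q = 15.744 × 7.07 = 111.31 kPa
0.5·γ·B·N_γ·s_γ = 0.5 × 16.4 × 3.4 × 3.42 × 0.6 = 57.21 kPa
q_ult = 112.97 + 111.31 + 57.21 = 281.49 kPa.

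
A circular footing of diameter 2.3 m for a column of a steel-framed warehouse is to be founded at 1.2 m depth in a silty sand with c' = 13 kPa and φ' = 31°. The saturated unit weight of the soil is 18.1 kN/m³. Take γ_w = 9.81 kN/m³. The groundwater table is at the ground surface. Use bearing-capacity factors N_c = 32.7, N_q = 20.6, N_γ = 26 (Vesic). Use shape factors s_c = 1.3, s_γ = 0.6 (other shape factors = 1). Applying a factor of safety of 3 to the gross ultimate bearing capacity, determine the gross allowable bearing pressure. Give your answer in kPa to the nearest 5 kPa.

q_all ≈ 300 kPa

With the water table at the surface the whole profile is submerged: γ' = 18.1 − 9.81 = 8.29 kN/m³, so q = γ'·D_f = 9.948 kPa; the same γ' applies in the ½γBN_γ term.
q_ult = c·N_c·s_c + q·N_q + 0.5·γ·B·N_γ·s_γ
     = 13 × 32.7 × 1.3 + 9.948 × 20.6 + 0.5 × 8.29 × 2.3 × 26 × 0.6
     = 552.63 + 204.93 + 148.72 = 906.28 kPa.
q_all = q_ult / FS = 906.28 / 3 = 302.09 kPa.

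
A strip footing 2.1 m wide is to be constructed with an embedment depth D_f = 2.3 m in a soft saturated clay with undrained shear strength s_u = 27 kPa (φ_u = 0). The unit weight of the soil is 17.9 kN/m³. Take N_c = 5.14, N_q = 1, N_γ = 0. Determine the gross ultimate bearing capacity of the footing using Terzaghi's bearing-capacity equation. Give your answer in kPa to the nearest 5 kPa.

Overburden at base level: q = 17.9 × 2.3 = 41.17 kPa.
Cohesion term c·N_c = 27 × 5.14 = 138.78 kPa; surcharge term q·N_q = 41.17 × 1 = 41.17 kPa.
q_ult = 138.78 + 41.17 = 179.95 kPa.

q_ult ≈ 180 kPa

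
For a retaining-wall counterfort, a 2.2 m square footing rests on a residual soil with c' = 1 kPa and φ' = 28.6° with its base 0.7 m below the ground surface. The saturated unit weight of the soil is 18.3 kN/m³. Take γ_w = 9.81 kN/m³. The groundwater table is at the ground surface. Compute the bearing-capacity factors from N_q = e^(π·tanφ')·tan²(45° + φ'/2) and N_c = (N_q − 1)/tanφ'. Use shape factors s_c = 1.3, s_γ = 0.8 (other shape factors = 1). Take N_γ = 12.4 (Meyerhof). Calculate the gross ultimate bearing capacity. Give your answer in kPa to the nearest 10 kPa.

tan28.6° = 0.5452, so N_q = e^(π×0.5452)·tan²(59.3°) = 5.545 × 2.837 = 15.73.
N_c = (15.73 − 1)/tan28.6° = 27.01.
Water table at ground surface, so effective unit weight γ' = 18.3 − 9.81 = 8.49 kN/m³ is used throughout; overburden q = 8.49 × 0.7 = 5.943 kPa; the same γ' applies in the ½γBN_γ term.
Cohesion term c·N_c·s_c = 1 × 27.013 × 1.3 = 35.116 kPa; surcharge term q·N_q = 5.943 × 15.728 = 93.47 kPa; self-weight term 0.5·γ·B·N_γ·s_γ = 0.5 × 8.49 × 2.2 × 12.4 × 0.8 = 92.643 kPa.
q_ult = 35.116 + 93.47 + 92.643 = 221.23 kPa.

q_ult ≈ 220 kPa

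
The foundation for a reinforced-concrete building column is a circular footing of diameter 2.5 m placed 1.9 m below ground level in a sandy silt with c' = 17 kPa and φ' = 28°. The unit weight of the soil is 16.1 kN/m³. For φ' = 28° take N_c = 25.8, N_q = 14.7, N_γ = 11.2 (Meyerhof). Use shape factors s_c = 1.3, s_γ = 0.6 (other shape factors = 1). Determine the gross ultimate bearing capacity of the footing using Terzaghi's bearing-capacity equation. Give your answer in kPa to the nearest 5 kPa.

q_ult ≈ 1155 kPa

Overburden at base level: q = 16.1 × 1.9 = 30.59 kPa.
Cohesion term c·N_c·s_c = 17 × 25.8 × 1.3 = 570.18 kPa; surcharge term q·N_q = 30.59 × 14.7 = 449.67 kPa; self-weight term 0.5·γ·B·N_γ·s_γ = 0.5 × 16.1 × 2.5 × 11.2 × 0.6 = 135.24 kPa.
q_ult = 570.18 + 449.67 + 135.24 = 1155.1 kPa.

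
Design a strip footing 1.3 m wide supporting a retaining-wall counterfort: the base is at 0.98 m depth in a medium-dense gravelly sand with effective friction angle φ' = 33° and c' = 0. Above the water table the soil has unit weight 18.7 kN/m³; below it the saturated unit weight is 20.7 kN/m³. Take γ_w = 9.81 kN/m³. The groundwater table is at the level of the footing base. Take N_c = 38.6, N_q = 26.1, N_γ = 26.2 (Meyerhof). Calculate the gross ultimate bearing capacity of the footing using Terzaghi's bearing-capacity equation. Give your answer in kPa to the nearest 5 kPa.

Effective surcharge at the founding depth q = γ·D_f = 18.7 × 0.98 = 18.326 kPa.
The water table coincides with the base, so in the self-weight term γ → γ' = 10.89 kN/m³.
q_ult = q·N_q + 0.5·γ·B·N_γ
     = 18.326 × 26.1 + 0.5 × 10.89 × 1.3 × 26.2
     = 478.31 + 185.46 = 663.77 kPa.

q_ult ≈ 665 kPa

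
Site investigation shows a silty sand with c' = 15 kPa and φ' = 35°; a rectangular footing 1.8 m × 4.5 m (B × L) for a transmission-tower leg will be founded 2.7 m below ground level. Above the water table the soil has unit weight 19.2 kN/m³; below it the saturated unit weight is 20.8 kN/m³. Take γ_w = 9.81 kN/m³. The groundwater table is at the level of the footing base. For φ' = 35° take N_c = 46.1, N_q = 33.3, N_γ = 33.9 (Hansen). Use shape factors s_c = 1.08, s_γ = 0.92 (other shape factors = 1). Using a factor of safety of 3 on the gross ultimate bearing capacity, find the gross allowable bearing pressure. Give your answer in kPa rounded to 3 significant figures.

Effective surcharge at the founding depth q = γ·D_f = 19.2 × 2.7 = 51.84 kPa.
The water table coincides with the base, so in the self-weight term γ → γ' = 10.99 kN/m³.
q_ult = c·N_c·s_c + q·N_q + 0.5·γ·B·N_γ·s_γ
     = 15 × 46.1 × 1.08 + 51.84 × 33.3 + 0.5 × 10.99 × 1.8 × 33.9 × 0.92
     = 746.82 + 1726.3 + 308.48 = 2781.6 kPa.
q_all = 2781.6 / 3 = 927.19 kPa.

q_all ≈ 927 kPa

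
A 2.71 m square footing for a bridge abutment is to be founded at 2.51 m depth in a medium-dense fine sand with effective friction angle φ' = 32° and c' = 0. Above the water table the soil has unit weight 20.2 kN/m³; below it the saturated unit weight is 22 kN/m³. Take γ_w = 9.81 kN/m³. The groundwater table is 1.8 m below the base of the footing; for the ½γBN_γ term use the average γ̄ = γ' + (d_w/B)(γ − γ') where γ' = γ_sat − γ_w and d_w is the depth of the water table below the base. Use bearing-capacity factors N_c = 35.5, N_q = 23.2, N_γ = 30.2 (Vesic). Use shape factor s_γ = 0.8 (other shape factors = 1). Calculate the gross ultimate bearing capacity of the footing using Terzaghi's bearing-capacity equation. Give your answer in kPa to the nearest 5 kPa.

Overburden at base level: q = 20.2 × 2.51 = 50.702 kPa.
The water table is 1.8 m below the base (< B = 2.71 m), so the ½γBN_γ term uses γ̄ = γ' + (d_w/B)(γ − γ') = 12.19 + (1.8/2.71)(20.2 − 12.19) = 17.51 kN/m³.
Surcharge term q·N_q = 50.702 × 23.2 = 1176.3 kPa; self-weight term 0.5·γ·B·N_γ·s_γ = 0.5 × 17.51 × 2.71 × 30.2 × 0.8 = 573.23 kPa.
q_ult = 1176.3 + 573.23 = 1749.5 kPa.

q_ult ≈ 1750 kPa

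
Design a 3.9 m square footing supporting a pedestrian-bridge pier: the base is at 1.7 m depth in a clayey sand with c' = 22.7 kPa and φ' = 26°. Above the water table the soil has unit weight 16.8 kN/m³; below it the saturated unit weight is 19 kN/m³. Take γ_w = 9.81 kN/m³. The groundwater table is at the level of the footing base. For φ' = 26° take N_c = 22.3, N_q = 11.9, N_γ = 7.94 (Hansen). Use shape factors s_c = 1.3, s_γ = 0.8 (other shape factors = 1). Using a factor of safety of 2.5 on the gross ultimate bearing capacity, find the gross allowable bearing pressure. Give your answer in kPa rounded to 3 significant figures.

q_all ≈ 445 kPa

Effective surcharge at the founding depth q = γ·D_f = 16.8 × 1.7 = 28.56 kPa.
The water table coincides with the base, so in the self-weight term γ → γ' = 9.19 kN/m³.
q_ult = c·N_c·s_c + q·N_q + 0.5·γ·B·N_γ·s_γ
     = 22.7 × 22.3 × 1.3 + 28.56 × 11.9 + 0.5 × 9.19 × 3.9 × 7.94 × 0.8
     = 658.07 + 339.86 + 113.83 = 1111.8 kPa.
q_all = 1111.8 / 2.5 = 444.71 kPa.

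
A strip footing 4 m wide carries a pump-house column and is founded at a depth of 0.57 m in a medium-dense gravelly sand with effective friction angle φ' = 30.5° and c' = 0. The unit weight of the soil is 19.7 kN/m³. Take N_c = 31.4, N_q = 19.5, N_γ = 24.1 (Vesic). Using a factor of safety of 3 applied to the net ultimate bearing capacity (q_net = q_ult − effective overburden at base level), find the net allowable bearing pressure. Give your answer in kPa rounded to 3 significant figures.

Effective surcharge at the founding depth q = γ·D_f = 19.7 × 0.57 = 11.229 kPa.
q_ult = q·N_q + 0.5·γ·B·N_γ
     = 11.229 × 19.5 + 0.5 × 19.7 × 4 × 24.1
     = 218.97 + 949.54 = 1168.5 kPa.
Net ultimate: q_net = 1168.5 − 11.229 = 1157.3 kPa.
q_all(net) = 1157.3 / 3 = 385.76 kPa.

q_all(net) ≈ 386 kPa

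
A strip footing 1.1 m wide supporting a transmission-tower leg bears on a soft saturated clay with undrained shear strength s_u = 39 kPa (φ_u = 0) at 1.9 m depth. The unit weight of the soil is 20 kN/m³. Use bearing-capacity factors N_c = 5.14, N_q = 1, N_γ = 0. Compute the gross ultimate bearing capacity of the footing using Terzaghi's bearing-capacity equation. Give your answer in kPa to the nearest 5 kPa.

Effective surcharge at the founding depth q = γ·D_f = 20 × 1.9 = 38 kPa.
q_ult = c·N_c + q·N_q
     = 39 × 5.14 + 38 × 1
     = 200.46 + 38 = 238.46 kPa.

q_ult ≈ 240 kPa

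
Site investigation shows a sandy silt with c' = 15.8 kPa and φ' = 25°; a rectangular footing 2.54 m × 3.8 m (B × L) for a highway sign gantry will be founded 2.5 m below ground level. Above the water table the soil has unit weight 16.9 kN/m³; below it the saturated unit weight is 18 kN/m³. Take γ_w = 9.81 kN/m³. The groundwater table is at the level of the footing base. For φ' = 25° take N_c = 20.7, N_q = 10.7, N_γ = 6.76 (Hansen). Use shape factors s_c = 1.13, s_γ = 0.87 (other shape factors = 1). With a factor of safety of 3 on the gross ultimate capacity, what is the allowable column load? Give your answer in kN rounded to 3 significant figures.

P_all ≈ 2840 kN

Effective surcharge at the founding depth q = γ·D_f = 16.9 × 2.5 = 42.25 kPa.
The water table coincides with the base, so in the self-weight term γ → γ' = 8.19 kN/m³.
q_ult = c·N_c·s_c + q·N_q + 0.5·γ·B·N_γ·s_γ
     = 15.8 × 20.7 × 1.13 + 42.25 × 10.7 + 0.5 × 8.19 × 2.54 × 6.76 × 0.87
     = 369.58 + 452.07 + 61.172 = 882.82 kPa.
Gross allowable pressure q_all = 882.82 / 3 = 294.27 kPa.
Footing area = 9.652 m², so allowable column load = 294.27 × 9.652 = 2840.3 kN.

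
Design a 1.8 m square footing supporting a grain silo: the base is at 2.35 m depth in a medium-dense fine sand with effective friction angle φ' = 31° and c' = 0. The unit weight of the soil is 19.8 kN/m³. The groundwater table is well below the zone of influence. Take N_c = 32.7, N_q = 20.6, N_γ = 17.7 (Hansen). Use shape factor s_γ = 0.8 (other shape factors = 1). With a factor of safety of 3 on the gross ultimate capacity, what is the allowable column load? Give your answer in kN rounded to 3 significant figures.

q = γ·D_f = 19.8 × 2.35 = 46.53 kPa.
q·N_q = 46.53 × 20.6 = 958.52 kPa
0.5·γ·B·N_γ·s_γ = 0.5 × 19.8 × 1.8 × 17.7 × 0.8 = 252.33 kPa
q_ult = 958.52 + 252.33 = 1210.8 kPa.
Gross allowable pressure q_all = 1210.8 / 3 = 403.62 kPa.
Footing area = 3.24 m², so allowable column load = 403.62 × 3.24 = 1307.7 kN.

P_all ≈ 1310 kN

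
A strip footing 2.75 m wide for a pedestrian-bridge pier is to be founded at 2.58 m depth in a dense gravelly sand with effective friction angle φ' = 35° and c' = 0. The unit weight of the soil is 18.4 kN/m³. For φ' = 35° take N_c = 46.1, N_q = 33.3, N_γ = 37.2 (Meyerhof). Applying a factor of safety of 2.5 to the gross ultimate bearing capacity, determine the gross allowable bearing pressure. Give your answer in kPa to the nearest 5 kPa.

Effective surcharge at the founding depth q = γ·D_f = 18.4 × 2.58 = 47.472 kPa.
q_ult = q·N_q + 0.5·γ·B·N_γ
     = 47.472 × 33.3 + 0.5 × 18.4 × 2.75 × 37.2
     = 1580.8 + 941.16 = 2522 kPa.
q_all = q_ult / FS = 2522 / 2.5 = 1008.8 kPa.

q_all ≈ 1010 kPa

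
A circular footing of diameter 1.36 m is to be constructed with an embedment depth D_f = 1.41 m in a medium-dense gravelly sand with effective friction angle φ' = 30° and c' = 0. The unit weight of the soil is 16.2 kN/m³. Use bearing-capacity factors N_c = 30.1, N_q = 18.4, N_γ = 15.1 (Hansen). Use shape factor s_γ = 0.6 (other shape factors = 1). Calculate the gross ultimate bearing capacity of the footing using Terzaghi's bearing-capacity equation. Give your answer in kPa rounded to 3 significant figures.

Effective surcharge at the founding depth q = γ·D_f = 16.2 × 1.41 = 22.842 kPa.
q_ult = q·N_q + 0.5·γ·B·N_γ·s_γ
     = 22.842 × 18.4 + 0.5 × 16.2 × 1.36 × 15.1 × 0.6
     = 420.29 + 99.805 = 520.1 kPa.

q_ult ≈ 520 kPa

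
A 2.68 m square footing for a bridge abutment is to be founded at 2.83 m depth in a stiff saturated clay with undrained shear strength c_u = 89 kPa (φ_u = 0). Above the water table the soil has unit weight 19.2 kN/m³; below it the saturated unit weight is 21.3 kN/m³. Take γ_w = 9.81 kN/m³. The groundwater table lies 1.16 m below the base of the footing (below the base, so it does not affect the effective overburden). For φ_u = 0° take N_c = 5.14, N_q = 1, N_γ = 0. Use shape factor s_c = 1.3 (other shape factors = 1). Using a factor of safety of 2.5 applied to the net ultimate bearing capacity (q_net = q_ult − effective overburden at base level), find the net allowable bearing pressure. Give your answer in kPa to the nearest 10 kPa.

q = γ·D_f = 19.2 × 2.83 = 54.336 kPa.
c·N_c·s_c = 89 × 5.14 × 1.3 = 594.7 kPa
q·N_q = 54.336 × 1 = 54.336 kPa
q_ult = 594.7 + 54.336 = 649.03 kPa.
Net ultimate: q_net = 649.03 − 54.336 = 594.7 kPa.
q_all(net) = 594.7 / 2.5 = 237.88 kPa.

q_all(net) ≈ 240 kPa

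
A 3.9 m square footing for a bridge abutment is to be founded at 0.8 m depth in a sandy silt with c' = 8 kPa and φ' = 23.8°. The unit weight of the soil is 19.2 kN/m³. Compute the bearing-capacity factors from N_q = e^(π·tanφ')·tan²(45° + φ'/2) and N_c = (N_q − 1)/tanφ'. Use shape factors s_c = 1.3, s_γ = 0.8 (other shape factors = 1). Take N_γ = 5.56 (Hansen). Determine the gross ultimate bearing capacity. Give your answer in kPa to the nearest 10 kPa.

tan23.8° = 0.4411, so N_q = e^(π×0.4411)·tan²(56.9°) = 3.997 × 2.353 = 9.41.
N_c = (9.41 − 1)/tan23.8° = 19.06.
q = γ·D_f = 19.2 × 0.8 = 15.36 kPa.
c·N_c·s_c = 8 × 19.059 × 1.3 = 198.22 kPa
q·N_q = 15.36 × 9.4061 = 144.48 kPa
0.5·γ·B·N_γ·s_γ = 0.5 × 19.2 × 3.9 × 5.56 × 0.8 = 166.53 kPa
q_ult = 198.22 + 144.48 + 166.53 = 509.23 kPa.

q_ult ≈ 510 kPa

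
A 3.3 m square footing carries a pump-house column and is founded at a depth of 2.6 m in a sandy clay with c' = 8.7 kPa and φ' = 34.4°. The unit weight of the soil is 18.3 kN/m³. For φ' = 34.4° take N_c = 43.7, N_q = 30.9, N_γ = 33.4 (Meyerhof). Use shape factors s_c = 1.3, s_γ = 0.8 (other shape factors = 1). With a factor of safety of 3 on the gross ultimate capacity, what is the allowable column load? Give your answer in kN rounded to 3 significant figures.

Overburden at base level: q = 18.3 × 2.6 = 47.58 kPa.
Cohesion term c·N_c·s_c = 8.7 × 43.7 × 1.3 = 494.25 kPa; surcharge term q·N_q = 47.58 × 30.9 = 1470.2 kPa; self-weight term 0.5·γ·B·N_γ·s_γ = 0.5 × 18.3 × 3.3 × 33.4 × 0.8 = 806.81 kPa.
q_ult = 494.25 + 1470.2 + 806.81 = 2771.3 kPa.
Gross allowable pressure q_all = 2771.3 / 3 = 923.76 kPa.
Footing area = 10.89 m², so allowable column load = 923.76 × 10.89 = 10060 kN.

P_all ≈ 10100 kN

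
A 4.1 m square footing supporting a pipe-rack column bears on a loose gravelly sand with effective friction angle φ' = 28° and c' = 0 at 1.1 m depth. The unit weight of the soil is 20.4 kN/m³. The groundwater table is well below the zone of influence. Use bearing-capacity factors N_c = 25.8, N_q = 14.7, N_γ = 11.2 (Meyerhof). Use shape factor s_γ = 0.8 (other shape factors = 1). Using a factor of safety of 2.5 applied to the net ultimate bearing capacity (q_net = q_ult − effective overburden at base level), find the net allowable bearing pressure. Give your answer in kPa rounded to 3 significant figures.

Overburden at base level: q = 20.4 × 1.1 = 22.44 kPa.
Surcharge term q·N_q = 22.44 × 14.7 = 329.87 kPa; self-weight term 0.5·γ·B·N_γ·s_γ = 0.5 × 20.4 × 4.1 × 11.2 × 0.8 = 374.71 kPa.
q_ult = 329.87 + 374.71 = 704.58 kPa.
Net ultimate: q_net = 704.58 − 22.44 = 682.14 kPa.
q_all(net) = 682.14 / 2.5 = 272.85 kPa.

q_all(net) ≈ 273 kPa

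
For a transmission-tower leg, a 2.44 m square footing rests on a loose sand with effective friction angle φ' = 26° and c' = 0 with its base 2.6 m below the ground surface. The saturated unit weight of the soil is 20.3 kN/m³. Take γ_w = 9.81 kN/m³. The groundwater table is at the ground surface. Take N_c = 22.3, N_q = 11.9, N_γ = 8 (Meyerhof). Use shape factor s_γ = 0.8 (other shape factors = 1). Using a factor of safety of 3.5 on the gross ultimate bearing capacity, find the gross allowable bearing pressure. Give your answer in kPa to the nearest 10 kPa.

q_all ≈ 120 kPa

γ' = 20.3 − 9.81 = 10.49 kN/m³ (submerged throughout). q = 10.49 × 2.6 = 27.274 kPa; the same γ' applies in the ½γBN_γ term.
q·N_q = 27.274 × 11.9 = 324.56 kPa
0.5·γ·B·N_γ·s_γ = 0.5 × 10.49 × 2.44 × 8 × 0.8 = 81.906 kPa
q_ult = 324.56 + 81.906 = 406.47 kPa.
q_all = 406.47 / 3.5 = 116.13 kPa.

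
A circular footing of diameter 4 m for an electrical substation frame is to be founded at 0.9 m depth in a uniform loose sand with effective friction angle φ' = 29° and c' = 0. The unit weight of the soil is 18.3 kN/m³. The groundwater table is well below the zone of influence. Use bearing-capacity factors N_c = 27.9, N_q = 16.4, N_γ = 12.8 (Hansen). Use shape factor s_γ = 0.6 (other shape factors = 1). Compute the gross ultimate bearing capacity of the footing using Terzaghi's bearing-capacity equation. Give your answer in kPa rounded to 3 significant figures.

q = γ·D_f = 18.3 × 0.9 = 16.47 kPa.
q·N_q = 16.47 × 16.4 = 270.11 kPa
0.5·γ·B·N_γ·s_γ = 0.5 × 18.3 × 4 × 12.8 × 0.6 = 281.09 kPa
q_ult = 270.11 + 281.09 = 551.2 kPa.

q_ult ≈ 551 kPa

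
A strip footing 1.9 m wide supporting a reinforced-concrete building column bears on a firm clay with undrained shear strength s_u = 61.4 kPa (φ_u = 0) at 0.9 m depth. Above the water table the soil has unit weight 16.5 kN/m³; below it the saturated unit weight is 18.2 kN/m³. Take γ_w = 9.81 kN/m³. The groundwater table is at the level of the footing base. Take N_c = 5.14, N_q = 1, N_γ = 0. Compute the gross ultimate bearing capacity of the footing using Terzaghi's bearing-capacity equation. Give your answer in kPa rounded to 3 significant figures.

q = γ·D_f = 16.5 × 0.9 = 14.85 kPa.
c·N_c = 61.4 × 5.14 = 315.6 kPa
q·N_q = 14.85 × 1 = 14.85 kPa
q_ult = 315.6 + 14.85 = 330.45 kPa.

q_ult ≈ 330 kPa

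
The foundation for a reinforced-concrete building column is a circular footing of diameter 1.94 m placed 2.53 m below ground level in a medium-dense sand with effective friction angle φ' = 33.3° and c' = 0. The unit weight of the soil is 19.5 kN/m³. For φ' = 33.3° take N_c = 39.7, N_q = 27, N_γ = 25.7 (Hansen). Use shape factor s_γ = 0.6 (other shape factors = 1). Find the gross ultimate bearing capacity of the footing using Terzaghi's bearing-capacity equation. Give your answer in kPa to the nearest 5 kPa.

q_ult ≈ 1625 kPa

q = γ·D_f = 19.5 × 2.53 = 49.335 kPa.
q·N_q = 49.335 × 27 = 1332 kPa
0.5·γ·B·N_γ·s_γ = 0.5 × 19.5 × 1.94 × 25.7 × 0.6 = 291.67 kPa
q_ult = 1332 + 291.67 = 1623.7 kPa.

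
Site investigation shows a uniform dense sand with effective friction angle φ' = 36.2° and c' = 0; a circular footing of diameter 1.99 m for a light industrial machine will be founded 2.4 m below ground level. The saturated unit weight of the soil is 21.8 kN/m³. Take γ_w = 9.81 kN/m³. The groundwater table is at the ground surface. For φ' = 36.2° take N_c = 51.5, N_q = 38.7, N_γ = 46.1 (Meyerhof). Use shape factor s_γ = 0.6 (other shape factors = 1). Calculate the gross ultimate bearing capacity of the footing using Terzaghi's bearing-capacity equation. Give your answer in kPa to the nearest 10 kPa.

q_ult ≈ 1440 kPa

γ' = 21.8 − 9.81 = 11.99 kN/m³ (submerged throughout). q = 11.99 × 2.4 = 28.776 kPa; the same γ' applies in the ½γBN_γ term.
q·N_q = 28.776 × 38.7 = 1113.6 kPa
0.5·γ·B·N_γ·s_γ = 0.5 × 11.99 × 1.99 × 46.1 × 0.6 = 329.99 kPa
q_ult = 1113.6 + 329.99 = 1443.6 kPa.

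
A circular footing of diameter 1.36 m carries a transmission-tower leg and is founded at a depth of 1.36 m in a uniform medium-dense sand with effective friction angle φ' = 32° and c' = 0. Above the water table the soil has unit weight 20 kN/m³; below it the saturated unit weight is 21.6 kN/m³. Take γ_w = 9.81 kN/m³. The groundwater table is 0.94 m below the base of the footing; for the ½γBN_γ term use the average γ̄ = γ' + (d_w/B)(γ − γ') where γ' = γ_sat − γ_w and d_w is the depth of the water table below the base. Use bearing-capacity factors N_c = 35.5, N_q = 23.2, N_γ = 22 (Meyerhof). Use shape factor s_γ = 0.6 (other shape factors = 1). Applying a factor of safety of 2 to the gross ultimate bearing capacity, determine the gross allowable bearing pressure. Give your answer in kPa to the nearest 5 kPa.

q_all ≈ 395 kPa

Effective surcharge at the founding depth q = γ·D_f = 20 × 1.36 = 27.2 kPa.
With d_w = 0.94 m < B, γ̄ = 11.79 + (0.94/1.36) × (20 − 11.79) = 17.465 kN/m³.
q_ult = q·N_q + 0.5·γ·B·N_γ·s_γ
     = 27.2 × 23.2 + 0.5 × 17.465 × 1.36 × 22 × 0.6
     = 631.04 + 156.76 = 787.8 kPa.
q_all = q_ult / FS = 787.8 / 2 = 393.9 kPa.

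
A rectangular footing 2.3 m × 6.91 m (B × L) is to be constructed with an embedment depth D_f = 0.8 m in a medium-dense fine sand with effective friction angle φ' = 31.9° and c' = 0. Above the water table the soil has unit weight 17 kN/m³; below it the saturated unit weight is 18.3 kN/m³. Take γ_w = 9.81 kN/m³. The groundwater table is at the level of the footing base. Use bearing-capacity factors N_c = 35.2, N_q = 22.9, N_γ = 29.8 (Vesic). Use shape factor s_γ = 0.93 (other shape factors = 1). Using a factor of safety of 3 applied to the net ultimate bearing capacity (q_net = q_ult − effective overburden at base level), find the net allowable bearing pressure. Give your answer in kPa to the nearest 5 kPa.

q_all(net) ≈ 190 kPa

q = γ·D_f = 17 × 0.8 = 13.6 kPa.
For the ½γBN_γ term take γ' = 18.3 − 9.81 = 8.49 kN/m³ (soil below base is submerged).
q·N_q = 13.6 × 22.9 = 311.44 kPa
0.5·γ·B·N_γ·s_γ = 0.5 × 8.49 × 2.3 × 29.8 × 0.93 = 270.59 kPa
q_ult = 311.44 + 270.59 = 582.03 kPa.
Net ultimate: q_net = 582.03 − 13.6 = 568.43 kPa.
q_all(net) = 568.43 / 3 = 189.48 kPa.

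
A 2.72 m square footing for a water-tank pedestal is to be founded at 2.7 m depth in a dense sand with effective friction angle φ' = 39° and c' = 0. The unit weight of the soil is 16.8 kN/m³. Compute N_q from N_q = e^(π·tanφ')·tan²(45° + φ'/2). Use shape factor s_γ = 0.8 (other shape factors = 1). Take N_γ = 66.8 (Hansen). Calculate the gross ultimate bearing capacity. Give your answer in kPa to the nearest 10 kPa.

tan39° = 0.8098, so N_q = e^(π×0.8098)·tan²(64.5°) = 12.731 × 4.395 = 55.96.
Overburden at base level: q = 16.8 × 2.7 = 45.36 kPa.
Surcharge term q·N_q = 45.36 × 55.957 = 2538.2 kPa; self-weight term 0.5·γ·B·N_γ·s_γ = 0.5 × 16.8 × 2.72 × 66.8 × 0.8 = 1221 kPa.
q_ult = 2538.2 + 1221 = 3759.2 kPa.

q_ult ≈ 3760 kPa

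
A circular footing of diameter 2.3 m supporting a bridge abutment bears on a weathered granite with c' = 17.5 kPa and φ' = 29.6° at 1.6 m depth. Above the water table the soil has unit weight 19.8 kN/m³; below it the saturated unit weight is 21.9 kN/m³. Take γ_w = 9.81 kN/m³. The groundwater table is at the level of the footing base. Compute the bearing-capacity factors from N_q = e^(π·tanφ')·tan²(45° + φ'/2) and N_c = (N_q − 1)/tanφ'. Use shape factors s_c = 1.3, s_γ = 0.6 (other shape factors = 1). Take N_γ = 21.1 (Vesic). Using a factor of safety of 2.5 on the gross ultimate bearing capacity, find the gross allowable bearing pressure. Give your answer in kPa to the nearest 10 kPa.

q_all ≈ 560 kPa

N_q = e^(π·tan29.6°)·tan²(59.8°) = 17.59; N_c = (N_q − 1)/tanφ' = 29.2.
q = γ·D_f = 19.8 × 1.6 = 31.68 kPa.
For the ½γBN_γ term take γ' = 21.9 − 9.81 = 12.09 kN/m³ (soil below base is submerged).
c·N_c·s_c = 17.5 × 29.199 × 1.3 = 664.29 kPa
q·N_q = 31.68 × 17.588 = 557.18 kPa
0.5·γ·B·N_γ·s_γ = 0.5 × 12.09 × 2.3 × 21.1 × 0.6 = 176.02 kPa
q_ult = 664.29 + 557.18 + 176.02 = 1397.5 kPa.
q_all = 1397.5 / 2.5 = 558.99 kPa.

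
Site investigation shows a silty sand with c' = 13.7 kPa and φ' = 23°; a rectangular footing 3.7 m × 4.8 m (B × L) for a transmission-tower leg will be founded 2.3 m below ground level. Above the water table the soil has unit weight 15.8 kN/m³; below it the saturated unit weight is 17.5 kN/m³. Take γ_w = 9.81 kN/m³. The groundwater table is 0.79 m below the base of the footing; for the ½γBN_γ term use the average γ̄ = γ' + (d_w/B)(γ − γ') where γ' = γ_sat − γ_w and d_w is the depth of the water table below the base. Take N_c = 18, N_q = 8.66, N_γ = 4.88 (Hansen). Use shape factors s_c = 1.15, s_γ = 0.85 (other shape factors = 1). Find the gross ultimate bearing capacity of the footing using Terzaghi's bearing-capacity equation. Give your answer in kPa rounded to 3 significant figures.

q_ult ≈ 671 kPa

q = γ·D_f = 15.8 × 2.3 = 36.34 kPa.
γ' = 7.69 kN/m³; averaging over the depth B below the base, γ̄ = γ' + (d_w/B)(γ − γ') = 9.4216 kN/m³.
c·N_c·s_c = 13.7 × 18 × 1.15 = 283.59 kPa
q·N_q = 36.34 × 8.66 = 314.7 kPa
0.5·γ·B·N_γ·s_γ = 0.5 × 9.4216 × 3.7 × 4.88 × 0.85 = 72.299 kPa
q_ult = 283.59 + 314.7 + 72.299 = 670.59 kPa.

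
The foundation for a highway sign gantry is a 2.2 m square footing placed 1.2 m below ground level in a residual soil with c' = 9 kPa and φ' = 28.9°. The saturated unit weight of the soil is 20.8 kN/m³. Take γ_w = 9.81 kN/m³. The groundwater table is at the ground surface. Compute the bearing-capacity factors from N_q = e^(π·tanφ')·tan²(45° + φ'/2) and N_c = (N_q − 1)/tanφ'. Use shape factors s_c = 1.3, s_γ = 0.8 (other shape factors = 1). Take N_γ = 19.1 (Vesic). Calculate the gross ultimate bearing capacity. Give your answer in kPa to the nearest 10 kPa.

q_ult ≈ 720 kPa

tan28.9° = 0.552, so N_q = e^(π×0.552)·tan²(59.45°) = 5.665 × 2.871 = 16.26.
N_c = (16.26 − 1)/tan28.9° = 27.65.
Water table at ground surface, so effective unit weight γ' = 20.8 − 9.81 = 10.99 kN/m³ is used throughout; overburden q = 10.99 × 1.2 = 13.188 kPa; the same γ' applies in the ½γBN_γ term.
Cohesion term c·N_c·s_c = 9 × 27.645 × 1.3 = 323.45 kPa; surcharge term q·N_q = 13.188 × 16.261 = 214.45 kPa; self-weight term 0.5·γ·B·N_γ·s_γ = 0.5 × 10.99 × 2.2 × 19.1 × 0.8 = 184.72 kPa.
q_ult = 323.45 + 214.45 + 184.72 = 722.62 kPa.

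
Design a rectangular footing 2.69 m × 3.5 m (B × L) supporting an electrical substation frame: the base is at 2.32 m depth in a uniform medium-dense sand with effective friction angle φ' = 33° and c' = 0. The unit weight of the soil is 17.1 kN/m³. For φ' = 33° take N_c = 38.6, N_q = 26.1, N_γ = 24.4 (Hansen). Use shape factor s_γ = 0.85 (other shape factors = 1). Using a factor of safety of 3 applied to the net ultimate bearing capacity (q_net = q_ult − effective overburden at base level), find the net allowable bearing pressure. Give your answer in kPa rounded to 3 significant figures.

q = γ·D_f = 17.1 × 2.32 = 39.672 kPa.
q·N_q = 39.672 × 26.1 = 1035.4 kPa
0.5·γ·B·N_γ·s_γ = 0.5 × 17.1 × 2.69 × 24.4 × 0.85 = 477.01 kPa
q_ult = 1035.4 + 477.01 = 1512.4 kPa.
Net ultimate: q_net = 1512.4 − 39.672 = 1472.8 kPa.
q_all(net) = 1472.8 / 3 = 490.93 kPa.

q_all(net) ≈ 491 kPa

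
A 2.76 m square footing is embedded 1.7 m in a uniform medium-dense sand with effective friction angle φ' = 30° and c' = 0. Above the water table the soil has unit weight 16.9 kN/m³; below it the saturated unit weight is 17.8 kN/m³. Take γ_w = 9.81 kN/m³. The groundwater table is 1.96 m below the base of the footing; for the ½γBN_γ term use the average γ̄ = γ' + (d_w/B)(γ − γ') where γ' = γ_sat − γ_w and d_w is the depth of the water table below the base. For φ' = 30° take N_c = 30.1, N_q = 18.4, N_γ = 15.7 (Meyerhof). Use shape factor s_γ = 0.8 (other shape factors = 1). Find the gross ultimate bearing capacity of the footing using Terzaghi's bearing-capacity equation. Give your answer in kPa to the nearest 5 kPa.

q_ult ≈ 775 kPa

Overburden at base level: q = 16.9 × 1.7 = 28.73 kPa.
The water table is 1.96 m below the base (< B = 2.76 m), so the ½γBN_γ term uses γ̄ = γ' + (d_w/B)(γ − γ') = 7.99 + (1.96/2.76)(16.9 − 7.99) = 14.317 kN/m³.
Surcharge term q·N_q = 28.73 × 18.4 = 528.63 kPa; self-weight term 0.5·γ·B·N_γ·s_γ = 0.5 × 14.317 × 2.76 × 15.7 × 0.8 = 248.16 kPa.
q_ult = 528.63 + 248.16 = 776.79 kPa.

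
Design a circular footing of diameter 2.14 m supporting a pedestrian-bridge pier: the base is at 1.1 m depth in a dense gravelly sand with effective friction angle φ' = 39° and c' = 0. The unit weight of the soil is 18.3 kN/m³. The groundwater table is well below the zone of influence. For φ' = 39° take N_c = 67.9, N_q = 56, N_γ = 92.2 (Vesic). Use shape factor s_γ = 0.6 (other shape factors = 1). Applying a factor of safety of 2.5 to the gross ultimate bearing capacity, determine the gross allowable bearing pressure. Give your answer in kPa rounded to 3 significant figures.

Effective surcharge at the founding depth q = γ·D_f = 18.3 × 1.1 = 20.13 kPa.
q_ult = q·N_q + 0.5·γ·B·N_γ·s_γ
     = 20.13 × 56 + 0.5 × 18.3 × 2.14 × 92.2 × 0.6
     = 1127.3 + 1083.2 = 2210.5 kPa.
q_all = q_ult / FS = 2210.5 / 2.5 = 884.2 kPa.

q_all ≈ 884 kPa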